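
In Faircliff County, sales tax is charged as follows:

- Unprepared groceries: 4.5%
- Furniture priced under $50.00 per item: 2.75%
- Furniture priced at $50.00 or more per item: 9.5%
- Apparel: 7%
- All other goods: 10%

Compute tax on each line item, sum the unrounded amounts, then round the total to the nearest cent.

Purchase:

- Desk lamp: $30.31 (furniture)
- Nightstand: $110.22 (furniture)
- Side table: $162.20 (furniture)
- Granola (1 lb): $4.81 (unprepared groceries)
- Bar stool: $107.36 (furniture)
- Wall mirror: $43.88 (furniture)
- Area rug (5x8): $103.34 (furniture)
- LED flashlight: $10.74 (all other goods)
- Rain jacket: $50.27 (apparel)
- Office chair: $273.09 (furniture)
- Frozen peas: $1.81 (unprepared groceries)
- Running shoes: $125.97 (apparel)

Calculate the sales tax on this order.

Desk lamp $30.31: furniture, under $50.00 → 2.75% → $0.833525
Nightstand $110.22: furniture, $50.00 or more → 9.5% → $10.4709
Side table $162.20: furniture, $50.00 or more → 9.5% → $15.409
Granola (1 lb) $4.81: unprepared groceries → 4.5% → $0.21645
Bar stool $107.36: furniture, $50.00 or more → 9.5% → $10.1992
Wall mirror $43.88: furniture, under $50.00 → 2.75% → $1.2067
Area rug (5x8) $103.34: furniture, $50.00 or more → 9.5% → $9.8173
LED flashlight $10.74: all other goods → 10% → $1.074
Rain jacket $50.27: apparel → 7% → $3.5189
Office chair $273.09: furniture, $50.00 or more → 9.5% → $25.94355
Frozen peas $1.81: unprepared groceries → 4.5% → $0.08145
Running shoes $125.97: apparel → 7% → $8.8179
Unrounded tax sum = $87.588875 → $87.59

$87.59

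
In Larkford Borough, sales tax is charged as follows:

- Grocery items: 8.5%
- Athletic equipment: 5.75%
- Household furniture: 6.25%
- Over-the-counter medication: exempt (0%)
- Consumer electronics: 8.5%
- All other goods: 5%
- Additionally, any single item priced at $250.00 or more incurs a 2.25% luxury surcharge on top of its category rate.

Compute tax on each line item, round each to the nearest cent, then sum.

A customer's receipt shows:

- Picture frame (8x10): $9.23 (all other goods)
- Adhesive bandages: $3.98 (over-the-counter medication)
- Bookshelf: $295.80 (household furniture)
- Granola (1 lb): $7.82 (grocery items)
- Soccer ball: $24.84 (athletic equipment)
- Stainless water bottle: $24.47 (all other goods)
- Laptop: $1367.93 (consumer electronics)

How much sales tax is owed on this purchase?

Picture frame (8x10) $9.23: all other goods → 5% → $0.46
Adhesive bandages $3.98: over-the-counter medication → 0% → $0.00
Bookshelf $295.80: household furniture → 6.25% + 2.25% surcharge = 8.5% → $25.14
Granola (1 lb) $7.82: grocery items → 8.5% → $0.66
Soccer ball $24.84: athletic equipment → 5.75% → $1.43
Stainless water bottle $24.47: all other goods → 5% → $1.22
Laptop $1367.93: consumer electronics → 8.5% + 2.25% surcharge = 10.75% → $147.05
Total tax = $0.46 + $25.14 + $0.66 + $1.43 + $1.22 + $147.05 = $175.96

$175.96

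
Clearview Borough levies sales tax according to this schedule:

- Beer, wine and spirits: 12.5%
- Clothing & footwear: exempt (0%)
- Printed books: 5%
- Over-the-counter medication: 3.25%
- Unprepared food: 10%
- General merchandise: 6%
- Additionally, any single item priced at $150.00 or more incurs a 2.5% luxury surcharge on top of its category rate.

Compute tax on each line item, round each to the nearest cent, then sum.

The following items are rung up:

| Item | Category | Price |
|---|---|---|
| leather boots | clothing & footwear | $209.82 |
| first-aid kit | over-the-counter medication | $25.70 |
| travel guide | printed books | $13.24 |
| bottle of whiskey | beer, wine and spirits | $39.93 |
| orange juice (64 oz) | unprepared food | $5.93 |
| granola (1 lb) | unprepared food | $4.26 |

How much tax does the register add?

$12.76

Leather boots $209.82: clothing & footwear → 0% + 2.5% surcharge = 2.5% → $5.25
First-aid kit $25.70: over-the-counter medication → 3.25% → $0.84
Travel guide $13.24: printed books → 5% → $0.66
Bottle of whiskey $39.93: beer, wine and spirits → 12.5% → $4.99
Orange juice (64 oz) $5.93: unprepared food → 10% → $0.59
Granola (1 lb) $4.26: unprepared food → 10% → $0.43
Total tax = $5.25 + $0.84 + $0.66 + $4.99 + $0.59 + $0.43 = $12.76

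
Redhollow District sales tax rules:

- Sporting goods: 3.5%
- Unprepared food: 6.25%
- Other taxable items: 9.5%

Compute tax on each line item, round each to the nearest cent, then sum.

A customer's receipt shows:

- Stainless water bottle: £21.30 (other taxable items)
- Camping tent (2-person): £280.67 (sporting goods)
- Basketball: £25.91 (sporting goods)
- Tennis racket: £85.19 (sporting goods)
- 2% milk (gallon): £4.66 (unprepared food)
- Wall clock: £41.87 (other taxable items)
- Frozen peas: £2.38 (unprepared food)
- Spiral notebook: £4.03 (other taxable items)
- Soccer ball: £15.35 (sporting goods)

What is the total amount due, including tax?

Stainless water bottle £21.30: other taxable items → 9.5% → £2.02
Camping tent (2-person) £280.67: sporting goods → 3.5% → £9.82
Basketball £25.91: sporting goods → 3.5% → £0.91
Tennis racket £85.19: sporting goods → 3.5% → £2.98
2% milk (gallon) £4.66: unprepared food → 6.25% → £0.29
Wall clock £41.87: other taxable items → 9.5% → £3.98
Frozen peas £2.38: unprepared food → 6.25% → £0.15
Spiral notebook £4.03: other taxable items → 9.5% → £0.38
Soccer ball £15.35: sporting goods → 3.5% → £0.54
Subtotal = £481.36; tax = £21.07; total due = £502.43

£502.43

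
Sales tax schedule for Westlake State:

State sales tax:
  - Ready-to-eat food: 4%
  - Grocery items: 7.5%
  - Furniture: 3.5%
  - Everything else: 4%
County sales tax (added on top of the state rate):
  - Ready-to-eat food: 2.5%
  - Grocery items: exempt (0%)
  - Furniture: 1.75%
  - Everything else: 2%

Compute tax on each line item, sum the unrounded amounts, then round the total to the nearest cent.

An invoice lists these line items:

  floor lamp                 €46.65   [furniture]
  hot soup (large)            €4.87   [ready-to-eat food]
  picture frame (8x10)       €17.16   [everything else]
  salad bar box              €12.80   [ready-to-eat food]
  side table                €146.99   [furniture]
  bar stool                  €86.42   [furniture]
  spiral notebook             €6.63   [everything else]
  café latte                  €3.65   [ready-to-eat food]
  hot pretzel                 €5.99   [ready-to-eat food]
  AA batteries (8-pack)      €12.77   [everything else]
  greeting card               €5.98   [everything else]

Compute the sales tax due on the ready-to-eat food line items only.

Hot soup (large) €4.87: ready-to-eat food → 4% + 2.5% county = 6.5% → €0.31655
Salad bar box €12.80: ready-to-eat food → 4% + 2.5% county = 6.5% → €0.832
Café latte €3.65: ready-to-eat food → 4% + 2.5% county = 6.5% → €0.23725
Hot pretzel €5.99: ready-to-eat food → 4% + 2.5% county = 6.5% → €0.38935
Tax on ready-to-eat food: unrounded sum = €1.77515 → €1.78

€1.78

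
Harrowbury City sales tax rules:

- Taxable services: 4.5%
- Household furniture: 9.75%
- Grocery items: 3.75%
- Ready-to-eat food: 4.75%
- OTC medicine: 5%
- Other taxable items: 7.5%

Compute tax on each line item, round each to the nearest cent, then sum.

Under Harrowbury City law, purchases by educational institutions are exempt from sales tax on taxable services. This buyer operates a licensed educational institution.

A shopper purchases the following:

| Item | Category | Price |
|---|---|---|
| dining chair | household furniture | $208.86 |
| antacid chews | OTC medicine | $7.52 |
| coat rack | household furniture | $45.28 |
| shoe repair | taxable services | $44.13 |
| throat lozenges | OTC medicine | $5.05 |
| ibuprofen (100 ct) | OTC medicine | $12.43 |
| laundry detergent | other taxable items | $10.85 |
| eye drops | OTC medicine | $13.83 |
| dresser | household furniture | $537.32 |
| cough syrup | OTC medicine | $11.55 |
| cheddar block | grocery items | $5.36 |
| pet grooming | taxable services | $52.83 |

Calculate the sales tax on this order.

$80.69

Dining chair $208.86: household furniture → 9.75% → $20.36
Antacid chews $7.52: OTC medicine → 5% → $0.38
Coat rack $45.28: household furniture → 9.75% → $4.41
Shoe repair $44.13: taxable services, buyer-exempt → 0% → $0.00
Throat lozenges $5.05: OTC medicine → 5% → $0.25
Ibuprofen (100 ct) $12.43: OTC medicine → 5% → $0.62
Laundry detergent $10.85: other taxable items → 7.5% → $0.81
Eye drops $13.83: OTC medicine → 5% → $0.69
Dresser $537.32: household furniture → 9.75% → $52.39
Cough syrup $11.55: OTC medicine → 5% → $0.58
Cheddar block $5.36: grocery items → 3.75% → $0.20
Pet grooming $52.83: taxable services, buyer-exempt → 0% → $0.00
Total tax = $20.36 + $0.38 + $4.41 + $0.25 + $0.62 + $0.81 + $0.69 + $52.39 + $0.58 + $0.20 = $80.69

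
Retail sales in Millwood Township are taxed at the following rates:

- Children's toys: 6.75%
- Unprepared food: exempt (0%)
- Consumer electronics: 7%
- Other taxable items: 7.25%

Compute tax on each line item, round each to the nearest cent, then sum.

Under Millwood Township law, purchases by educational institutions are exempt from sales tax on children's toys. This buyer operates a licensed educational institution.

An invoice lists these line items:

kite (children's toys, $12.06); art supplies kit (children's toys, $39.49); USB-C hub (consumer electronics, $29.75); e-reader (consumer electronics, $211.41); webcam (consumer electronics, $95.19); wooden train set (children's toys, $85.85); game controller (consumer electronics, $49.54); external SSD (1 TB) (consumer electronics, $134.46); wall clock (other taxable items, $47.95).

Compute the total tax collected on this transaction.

$39.90

Kite $12.06: children's toys, buyer-exempt → 0% → $0.00
Art supplies kit $39.49: children's toys, buyer-exempt → 0% → $0.00
USB-C hub $29.75: consumer electronics → 7% → $2.08
E-reader $211.41: consumer electronics → 7% → $14.80
Webcam $95.19: consumer electronics → 7% → $6.66
Wooden train set $85.85: children's toys, buyer-exempt → 0% → $0.00
Game controller $49.54: consumer electronics → 7% → $3.47
External SSD (1 TB) $134.46: consumer electronics → 7% → $9.41
Wall clock $47.95: other taxable items → 7.25% → $3.48
Total tax = $2.08 + $14.80 + $6.66 + $3.47 + $9.41 + $3.48 = $39.90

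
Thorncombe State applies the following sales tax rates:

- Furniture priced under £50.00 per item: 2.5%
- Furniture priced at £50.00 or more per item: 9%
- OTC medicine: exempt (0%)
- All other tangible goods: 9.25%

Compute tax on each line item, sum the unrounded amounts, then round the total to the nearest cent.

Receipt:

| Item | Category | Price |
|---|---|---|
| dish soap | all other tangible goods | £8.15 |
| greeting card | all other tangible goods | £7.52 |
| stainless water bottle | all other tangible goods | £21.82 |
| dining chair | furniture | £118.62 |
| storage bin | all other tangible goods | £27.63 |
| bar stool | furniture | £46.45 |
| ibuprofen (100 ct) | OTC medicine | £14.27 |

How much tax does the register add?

£17.86

Dish soap £8.15: all other tangible goods → 9.25% → £0.753875
Greeting card £7.52: all other tangible goods → 9.25% → £0.6956
Stainless water bottle £21.82: all other tangible goods → 9.25% → £2.01835
Dining chair £118.62: furniture, £50.00 or more → 9% → £10.6758
Storage bin £27.63: all other tangible goods → 9.25% → £2.555775
Bar stool £46.45: furniture, under £50.00 → 2.5% → £1.16125
Ibuprofen (100 ct) £14.27: OTC medicine → 0% → £0.00
Unrounded tax sum = £17.86065 → £17.86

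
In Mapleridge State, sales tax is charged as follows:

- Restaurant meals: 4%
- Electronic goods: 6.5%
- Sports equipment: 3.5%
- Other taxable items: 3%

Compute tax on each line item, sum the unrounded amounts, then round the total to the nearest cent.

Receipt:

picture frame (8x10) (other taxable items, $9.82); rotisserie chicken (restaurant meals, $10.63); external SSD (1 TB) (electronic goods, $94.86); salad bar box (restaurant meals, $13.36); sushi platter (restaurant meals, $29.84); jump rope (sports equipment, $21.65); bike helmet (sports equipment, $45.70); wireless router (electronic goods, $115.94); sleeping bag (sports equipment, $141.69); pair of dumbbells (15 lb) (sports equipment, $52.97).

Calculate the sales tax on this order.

$25.32

Picture frame (8x10) $9.82: other taxable items → 3% → $0.2946
Rotisserie chicken $10.63: restaurant meals → 4% → $0.4252
External SSD (1 TB) $94.86: electronic goods → 6.5% → $6.1659
Salad bar box $13.36: restaurant meals → 4% → $0.5344
Sushi platter $29.84: restaurant meals → 4% → $1.1936
Jump rope $21.65: sports equipment → 3.5% → $0.75775
Bike helmet $45.70: sports equipment → 3.5% → $1.5995
Wireless router $115.94: electronic goods → 6.5% → $7.5361
Sleeping bag $141.69: sports equipment → 3.5% → $4.95915
Pair of dumbbells (15 lb) $52.97: sports equipment → 3.5% → $1.85395
Unrounded tax sum = $25.32015 → $25.32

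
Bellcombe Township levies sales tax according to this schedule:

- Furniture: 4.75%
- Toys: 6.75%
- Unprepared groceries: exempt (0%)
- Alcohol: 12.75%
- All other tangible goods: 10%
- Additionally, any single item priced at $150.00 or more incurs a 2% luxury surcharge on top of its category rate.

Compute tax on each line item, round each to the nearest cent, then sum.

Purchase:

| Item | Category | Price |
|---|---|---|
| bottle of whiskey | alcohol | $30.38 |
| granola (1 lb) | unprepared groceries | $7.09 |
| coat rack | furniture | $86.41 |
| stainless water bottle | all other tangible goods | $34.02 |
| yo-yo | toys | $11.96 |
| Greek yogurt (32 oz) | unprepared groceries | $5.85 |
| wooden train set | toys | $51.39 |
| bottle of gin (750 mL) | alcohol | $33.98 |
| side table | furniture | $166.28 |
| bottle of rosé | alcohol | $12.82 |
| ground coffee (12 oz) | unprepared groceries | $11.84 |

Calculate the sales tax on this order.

$32.83

Bottle of whiskey $30.38: alcohol → 12.75% → $3.87
Granola (1 lb) $7.09: unprepared groceries → 0% → $0.00
Coat rack $86.41: furniture → 4.75% → $4.10
Stainless water bottle $34.02: all other tangible goods → 10% → $3.40
Yo-yo $11.96: toys → 6.75% → $0.81
Greek yogurt (32 oz) $5.85: unprepared groceries → 0% → $0.00
Wooden train set $51.39: toys → 6.75% → $3.47
Bottle of gin (750 mL) $33.98: alcohol → 12.75% → $4.33
Side table $166.28: furniture → 4.75% + 2% surcharge = 6.75% → $11.22
Bottle of rosé $12.82: alcohol → 12.75% → $1.63
Ground coffee (12 oz) $11.84: unprepared groceries → 0% → $0.00
Total tax = $3.87 + $4.10 + $3.40 + $0.81 + $3.47 + $4.33 + $11.22 + $1.63 = $32.83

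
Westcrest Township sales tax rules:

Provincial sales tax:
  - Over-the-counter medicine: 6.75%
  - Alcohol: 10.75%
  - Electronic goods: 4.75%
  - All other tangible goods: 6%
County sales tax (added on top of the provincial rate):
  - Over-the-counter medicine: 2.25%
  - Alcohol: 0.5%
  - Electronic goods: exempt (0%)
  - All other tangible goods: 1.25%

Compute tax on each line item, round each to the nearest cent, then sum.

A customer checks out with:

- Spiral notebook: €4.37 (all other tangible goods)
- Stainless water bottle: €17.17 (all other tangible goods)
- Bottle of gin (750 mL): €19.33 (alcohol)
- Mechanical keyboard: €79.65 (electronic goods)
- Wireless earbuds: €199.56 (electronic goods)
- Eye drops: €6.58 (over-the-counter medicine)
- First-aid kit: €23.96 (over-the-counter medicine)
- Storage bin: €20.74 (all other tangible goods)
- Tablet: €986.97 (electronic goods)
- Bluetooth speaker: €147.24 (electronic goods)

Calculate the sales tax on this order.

Spiral notebook €4.37: all other tangible goods → 6% + 1.25% county = 7.25% → €0.32
Stainless water bottle €17.17: all other tangible goods → 6% + 1.25% county = 7.25% → €1.24
Bottle of gin (750 mL) €19.33: alcohol → 10.75% + 0.5% county = 11.25% → €2.17
Mechanical keyboard €79.65: electronic goods → 4.75% + 0% county = 4.75% → €3.78
Wireless earbuds €199.56: electronic goods → 4.75% + 0% county = 4.75% → €9.48
Eye drops €6.58: over-the-counter medicine → 6.75% + 2.25% county = 9% → €0.59
First-aid kit €23.96: over-the-counter medicine → 6.75% + 2.25% county = 9% → €2.16
Storage bin €20.74: all other tangible goods → 6% + 1.25% county = 7.25% → €1.50
Tablet €986.97: electronic goods → 4.75% + 0% county = 4.75% → €46.88
Bluetooth speaker €147.24: electronic goods → 4.75% + 0% county = 4.75% → €6.99
Total tax = €0.32 + €1.24 + €2.17 + €3.78 + €9.48 + €0.59 + €2.16 + €1.50 + €46.88 + €6.99 = €75.11

€75.11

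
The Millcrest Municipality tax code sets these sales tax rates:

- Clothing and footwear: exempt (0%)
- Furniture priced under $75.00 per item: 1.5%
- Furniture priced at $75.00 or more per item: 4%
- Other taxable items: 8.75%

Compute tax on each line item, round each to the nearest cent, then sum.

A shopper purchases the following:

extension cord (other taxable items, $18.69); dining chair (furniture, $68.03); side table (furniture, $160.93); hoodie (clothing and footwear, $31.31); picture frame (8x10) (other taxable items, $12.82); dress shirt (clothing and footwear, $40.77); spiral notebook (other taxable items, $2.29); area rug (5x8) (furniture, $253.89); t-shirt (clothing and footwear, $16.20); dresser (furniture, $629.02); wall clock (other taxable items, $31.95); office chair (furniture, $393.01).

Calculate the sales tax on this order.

Extension cord $18.69: other taxable items → 8.75% → $1.64
Dining chair $68.03: furniture, under $75.00 → 1.5% → $1.02
Side table $160.93: furniture, $75.00 or more → 4% → $6.44
Hoodie $31.31: clothing and footwear → 0% → $0.00
Picture frame (8x10) $12.82: other taxable items → 8.75% → $1.12
Dress shirt $40.77: clothing and footwear → 0% → $0.00
Spiral notebook $2.29: other taxable items → 8.75% → $0.20
Area rug (5x8) $253.89: furniture, $75.00 or more → 4% → $10.16
T-shirt $16.20: clothing and footwear → 0% → $0.00
Dresser $629.02: furniture, $75.00 or more → 4% → $25.16
Wall clock $31.95: other taxable items → 8.75% → $2.80
Office chair $393.01: furniture, $75.00 or more → 4% → $15.72
Total tax = $1.64 + $1.02 + $6.44 + $1.12 + $0.20 + $10.16 + $25.16 + $2.80 + $15.72 = $64.26

$64.26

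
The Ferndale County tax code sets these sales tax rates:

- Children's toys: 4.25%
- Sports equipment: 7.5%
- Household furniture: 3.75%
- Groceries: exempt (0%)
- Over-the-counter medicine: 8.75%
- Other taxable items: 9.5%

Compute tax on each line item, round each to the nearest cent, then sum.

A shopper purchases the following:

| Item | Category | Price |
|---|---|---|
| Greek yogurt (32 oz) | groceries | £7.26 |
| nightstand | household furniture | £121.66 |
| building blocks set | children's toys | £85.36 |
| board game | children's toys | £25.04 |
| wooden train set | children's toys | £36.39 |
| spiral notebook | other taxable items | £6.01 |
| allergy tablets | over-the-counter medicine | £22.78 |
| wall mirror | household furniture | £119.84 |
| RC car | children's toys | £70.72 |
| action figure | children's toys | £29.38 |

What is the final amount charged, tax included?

£546.55

Greek yogurt (32 oz) £7.26: groceries → 0% → £0.00
Nightstand £121.66: household furniture → 3.75% → £4.56
Building blocks set £85.36: children's toys → 4.25% → £3.63
Board game £25.04: children's toys → 4.25% → £1.06
Wooden train set £36.39: children's toys → 4.25% → £1.55
Spiral notebook £6.01: other taxable items → 9.5% → £0.57
Allergy tablets £22.78: over-the-counter medicine → 8.75% → £1.99
Wall mirror £119.84: household furniture → 3.75% → £4.49
RC car £70.72: children's toys → 4.25% → £3.01
Action figure £29.38: children's toys → 4.25% → £1.25
Subtotal = £524.44; tax = £22.11; total due = £546.55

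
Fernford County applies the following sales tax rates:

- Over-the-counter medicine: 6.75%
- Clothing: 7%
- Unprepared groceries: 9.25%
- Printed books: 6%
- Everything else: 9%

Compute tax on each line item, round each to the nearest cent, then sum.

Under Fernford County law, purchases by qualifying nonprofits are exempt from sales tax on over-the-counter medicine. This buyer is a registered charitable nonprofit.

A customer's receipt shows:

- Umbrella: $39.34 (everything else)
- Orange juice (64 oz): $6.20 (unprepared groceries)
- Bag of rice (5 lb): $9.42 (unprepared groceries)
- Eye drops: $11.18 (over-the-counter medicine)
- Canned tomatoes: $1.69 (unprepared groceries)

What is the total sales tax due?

$5.14

Umbrella $39.34: everything else → 9% → $3.54
Orange juice (64 oz) $6.20: unprepared groceries → 9.25% → $0.57
Bag of rice (5 lb) $9.42: unprepared groceries → 9.25% → $0.87
Eye drops $11.18: over-the-counter medicine, buyer-exempt → 0% → $0.00
Canned tomatoes $1.69: unprepared groceries → 9.25% → $0.16
Total tax = $3.54 + $0.57 + $0.87 + $0.16 = $5.14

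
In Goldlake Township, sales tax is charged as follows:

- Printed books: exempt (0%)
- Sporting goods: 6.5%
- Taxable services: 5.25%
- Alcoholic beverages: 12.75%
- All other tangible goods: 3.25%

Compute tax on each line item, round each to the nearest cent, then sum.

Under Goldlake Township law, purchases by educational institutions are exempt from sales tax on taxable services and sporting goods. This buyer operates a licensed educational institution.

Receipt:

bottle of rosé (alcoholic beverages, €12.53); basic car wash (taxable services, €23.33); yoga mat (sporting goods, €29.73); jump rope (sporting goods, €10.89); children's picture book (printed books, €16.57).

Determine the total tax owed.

Bottle of rosé €12.53: alcoholic beverages → 12.75% → €1.60
Basic car wash €23.33: taxable services, buyer-exempt → 0% → €0.00
Yoga mat €29.73: sporting goods, buyer-exempt → 0% → €0.00
Jump rope €10.89: sporting goods, buyer-exempt → 0% → €0.00
Children's picture book €16.57: printed books → 0% → €0.00
Total tax = €1.60

€1.60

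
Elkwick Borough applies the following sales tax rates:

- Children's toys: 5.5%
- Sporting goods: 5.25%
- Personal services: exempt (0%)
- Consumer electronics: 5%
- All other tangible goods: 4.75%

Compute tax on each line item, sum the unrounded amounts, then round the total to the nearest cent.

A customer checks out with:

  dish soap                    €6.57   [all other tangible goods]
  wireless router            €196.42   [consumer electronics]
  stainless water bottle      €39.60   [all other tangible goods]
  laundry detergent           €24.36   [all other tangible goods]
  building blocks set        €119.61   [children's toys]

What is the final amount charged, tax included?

€406.31

Dish soap €6.57: all other tangible goods → 4.75% → €0.312075
Wireless router €196.42: consumer electronics → 5% → €9.821
Stainless water bottle €39.60: all other tangible goods → 4.75% → €1.881
Laundry detergent €24.36: all other tangible goods → 4.75% → €1.1571
Building blocks set €119.61: children's toys → 5.5% → €6.57855
Subtotal = €386.56; unrounded tax = €19.749725 → €19.75; total due = €406.31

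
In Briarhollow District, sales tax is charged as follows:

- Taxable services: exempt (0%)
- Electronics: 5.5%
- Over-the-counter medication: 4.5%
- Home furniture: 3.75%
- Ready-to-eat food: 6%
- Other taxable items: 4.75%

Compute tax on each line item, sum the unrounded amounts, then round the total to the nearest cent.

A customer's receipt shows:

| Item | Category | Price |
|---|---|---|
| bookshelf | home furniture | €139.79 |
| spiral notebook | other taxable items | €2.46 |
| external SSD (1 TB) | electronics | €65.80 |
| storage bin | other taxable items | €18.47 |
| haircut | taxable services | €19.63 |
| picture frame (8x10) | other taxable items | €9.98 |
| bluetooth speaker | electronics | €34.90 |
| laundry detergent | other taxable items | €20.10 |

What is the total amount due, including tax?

€324.33

Bookshelf €139.79: home furniture → 3.75% → €5.242125
Spiral notebook €2.46: other taxable items → 4.75% → €0.11685
External SSD (1 TB) €65.80: electronics → 5.5% → €3.619
Storage bin €18.47: other taxable items → 4.75% → €0.877325
Haircut €19.63: taxable services → 0% → €0.00
Picture frame (8x10) €9.98: other taxable items → 4.75% → €0.47405
Bluetooth speaker €34.90: electronics → 5.5% → €1.9195
Laundry detergent €20.10: other taxable items → 4.75% → €0.95475
Subtotal = €311.13; unrounded tax = €13.2036 → €13.20; total due = €324.33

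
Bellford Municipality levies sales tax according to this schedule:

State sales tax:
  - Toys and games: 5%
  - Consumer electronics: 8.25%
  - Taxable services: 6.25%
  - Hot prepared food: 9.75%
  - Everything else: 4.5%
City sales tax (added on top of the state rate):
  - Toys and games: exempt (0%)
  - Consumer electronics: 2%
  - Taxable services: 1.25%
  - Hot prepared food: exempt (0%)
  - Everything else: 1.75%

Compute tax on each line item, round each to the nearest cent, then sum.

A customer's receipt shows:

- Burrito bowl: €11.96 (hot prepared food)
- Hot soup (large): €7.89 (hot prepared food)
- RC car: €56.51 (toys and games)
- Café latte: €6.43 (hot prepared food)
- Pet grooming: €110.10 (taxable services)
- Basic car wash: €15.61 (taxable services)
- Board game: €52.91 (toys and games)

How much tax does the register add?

Burrito bowl €11.96: hot prepared food → 9.75% + 0% city = 9.75% → €1.17
Hot soup (large) €7.89: hot prepared food → 9.75% + 0% city = 9.75% → €0.77
RC car €56.51: toys and games → 5% + 0% city = 5% → €2.83
Café latte €6.43: hot prepared food → 9.75% + 0% city = 9.75% → €0.63
Pet grooming €110.10: taxable services → 6.25% + 1.25% city = 7.5% → €8.26
Basic car wash €15.61: taxable services → 6.25% + 1.25% city = 7.5% → €1.17
Board game €52.91: toys and games → 5% + 0% city = 5% → €2.65
Total tax = €1.17 + €0.77 + €2.83 + €0.63 + €8.26 + €1.17 + €2.65 = €17.48

€17.48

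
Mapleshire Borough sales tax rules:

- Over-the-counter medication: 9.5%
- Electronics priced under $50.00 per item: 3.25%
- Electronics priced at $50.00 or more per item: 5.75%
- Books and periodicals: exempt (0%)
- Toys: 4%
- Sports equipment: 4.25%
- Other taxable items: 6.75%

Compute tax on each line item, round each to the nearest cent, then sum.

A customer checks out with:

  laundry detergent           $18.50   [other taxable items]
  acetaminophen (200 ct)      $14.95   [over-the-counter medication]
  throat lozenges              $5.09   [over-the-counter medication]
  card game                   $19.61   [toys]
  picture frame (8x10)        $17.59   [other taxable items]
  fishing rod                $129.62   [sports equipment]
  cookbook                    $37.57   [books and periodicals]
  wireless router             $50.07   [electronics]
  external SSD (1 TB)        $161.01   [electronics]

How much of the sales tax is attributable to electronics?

$12.14

Wireless router $50.07: electronics, $50.00 or more → 5.75% → $2.88
External SSD (1 TB) $161.01: electronics, $50.00 or more → 5.75% → $9.26
Tax on electronics = $2.88 + $9.26 = $12.14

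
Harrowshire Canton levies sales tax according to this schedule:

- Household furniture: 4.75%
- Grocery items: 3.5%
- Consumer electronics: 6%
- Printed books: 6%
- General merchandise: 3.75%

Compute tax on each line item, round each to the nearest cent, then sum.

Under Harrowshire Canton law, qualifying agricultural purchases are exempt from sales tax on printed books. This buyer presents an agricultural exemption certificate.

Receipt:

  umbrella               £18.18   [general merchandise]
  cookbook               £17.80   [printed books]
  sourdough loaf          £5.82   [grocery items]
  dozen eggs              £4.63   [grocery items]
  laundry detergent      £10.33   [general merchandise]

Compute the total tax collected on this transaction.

£1.43

Umbrella £18.18: general merchandise → 3.75% → £0.68
Cookbook £17.80: printed books, buyer-exempt → 0% → £0.00
Sourdough loaf £5.82: grocery items → 3.5% → £0.20
Dozen eggs £4.63: grocery items → 3.5% → £0.16
Laundry detergent £10.33: general merchandise → 3.75% → £0.39
Total tax = £0.68 + £0.20 + £0.16 + £0.39 = £1.43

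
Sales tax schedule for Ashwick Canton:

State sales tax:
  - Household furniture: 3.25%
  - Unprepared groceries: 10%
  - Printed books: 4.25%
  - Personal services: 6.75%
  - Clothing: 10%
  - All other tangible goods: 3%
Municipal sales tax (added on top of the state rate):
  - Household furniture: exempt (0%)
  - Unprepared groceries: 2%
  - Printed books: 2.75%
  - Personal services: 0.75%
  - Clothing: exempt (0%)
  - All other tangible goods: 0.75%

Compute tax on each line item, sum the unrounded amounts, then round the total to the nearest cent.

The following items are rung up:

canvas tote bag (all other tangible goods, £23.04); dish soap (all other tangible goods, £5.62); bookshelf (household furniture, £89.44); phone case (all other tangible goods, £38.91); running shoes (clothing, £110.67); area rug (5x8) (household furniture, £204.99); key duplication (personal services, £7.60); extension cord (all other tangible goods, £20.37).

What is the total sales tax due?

Canvas tote bag £23.04: all other tangible goods → 3% + 0.75% municipal = 3.75% → £0.864
Dish soap £5.62: all other tangible goods → 3% + 0.75% municipal = 3.75% → £0.21075
Bookshelf £89.44: household furniture → 3.25% + 0% municipal = 3.25% → £2.9068
Phone case £38.91: all other tangible goods → 3% + 0.75% municipal = 3.75% → £1.459125
Running shoes £110.67: clothing → 10% + 0% municipal = 10% → £11.067
Area rug (5x8) £204.99: household furniture → 3.25% + 0% municipal = 3.25% → £6.662175
Key duplication £7.60: personal services → 6.75% + 0.75% municipal = 7.5% → £0.57
Extension cord £20.37: all other tangible goods → 3% + 0.75% municipal = 3.75% → £0.763875
Unrounded tax sum = £24.503725 → £24.50

£24.50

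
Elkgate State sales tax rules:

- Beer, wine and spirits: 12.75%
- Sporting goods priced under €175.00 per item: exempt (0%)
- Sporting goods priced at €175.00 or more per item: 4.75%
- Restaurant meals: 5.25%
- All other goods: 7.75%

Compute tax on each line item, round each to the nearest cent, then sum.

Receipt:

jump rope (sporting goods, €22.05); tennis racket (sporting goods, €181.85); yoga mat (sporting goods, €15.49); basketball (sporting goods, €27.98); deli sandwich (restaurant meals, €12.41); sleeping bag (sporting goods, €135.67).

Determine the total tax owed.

€9.29

Jump rope €22.05: sporting goods, under €175.00 → 0% → €0.00
Tennis racket €181.85: sporting goods, €175.00 or more → 4.75% → €8.64
Yoga mat €15.49: sporting goods, under €175.00 → 0% → €0.00
Basketball €27.98: sporting goods, under €175.00 → 0% → €0.00
Deli sandwich €12.41: restaurant meals → 5.25% → €0.65
Sleeping bag €135.67: sporting goods, under €175.00 → 0% → €0.00
Total tax = €8.64 + €0.65 = €9.29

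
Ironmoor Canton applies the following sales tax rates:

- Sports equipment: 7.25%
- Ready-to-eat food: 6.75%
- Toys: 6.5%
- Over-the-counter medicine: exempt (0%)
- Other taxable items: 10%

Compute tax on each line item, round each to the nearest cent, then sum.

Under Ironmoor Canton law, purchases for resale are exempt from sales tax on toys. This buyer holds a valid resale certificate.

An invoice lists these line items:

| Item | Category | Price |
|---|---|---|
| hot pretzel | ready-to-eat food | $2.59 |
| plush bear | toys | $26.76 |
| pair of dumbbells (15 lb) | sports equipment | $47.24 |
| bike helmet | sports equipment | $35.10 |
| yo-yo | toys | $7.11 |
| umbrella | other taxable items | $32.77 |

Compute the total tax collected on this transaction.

$9.41

Hot pretzel $2.59: ready-to-eat food → 6.75% → $0.17
Plush bear $26.76: toys, buyer-exempt → 0% → $0.00
Pair of dumbbells (15 lb) $47.24: sports equipment → 7.25% → $3.42
Bike helmet $35.10: sports equipment → 7.25% → $2.54
Yo-yo $7.11: toys, buyer-exempt → 0% → $0.00
Umbrella $32.77: other taxable items → 10% → $3.28
Total tax = $0.17 + $3.42 + $2.54 + $3.28 = $9.41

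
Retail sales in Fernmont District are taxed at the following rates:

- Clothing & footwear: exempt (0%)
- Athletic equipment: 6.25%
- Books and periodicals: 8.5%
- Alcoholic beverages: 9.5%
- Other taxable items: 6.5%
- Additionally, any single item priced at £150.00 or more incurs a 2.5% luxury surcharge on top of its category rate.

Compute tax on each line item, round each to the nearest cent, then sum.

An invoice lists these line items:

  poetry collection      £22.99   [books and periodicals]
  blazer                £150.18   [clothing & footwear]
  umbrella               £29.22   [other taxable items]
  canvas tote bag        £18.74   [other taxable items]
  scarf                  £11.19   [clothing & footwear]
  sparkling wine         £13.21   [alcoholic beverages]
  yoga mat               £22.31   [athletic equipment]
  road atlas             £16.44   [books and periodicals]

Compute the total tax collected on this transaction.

£12.86

Poetry collection £22.99: books and periodicals → 8.5% → £1.95
Blazer £150.18: clothing & footwear → 0% + 2.5% surcharge = 2.5% → £3.75
Umbrella £29.22: other taxable items → 6.5% → £1.90
Canvas tote bag £18.74: other taxable items → 6.5% → £1.22
Scarf £11.19: clothing & footwear → 0% → £0.00
Sparkling wine £13.21: alcoholic beverages → 9.5% → £1.25
Yoga mat £22.31: athletic equipment → 6.25% → £1.39
Road atlas £16.44: books and periodicals → 8.5% → £1.40
Total tax = £1.95 + £3.75 + £1.90 + £1.22 + £1.25 + £1.39 + £1.40 = £12.86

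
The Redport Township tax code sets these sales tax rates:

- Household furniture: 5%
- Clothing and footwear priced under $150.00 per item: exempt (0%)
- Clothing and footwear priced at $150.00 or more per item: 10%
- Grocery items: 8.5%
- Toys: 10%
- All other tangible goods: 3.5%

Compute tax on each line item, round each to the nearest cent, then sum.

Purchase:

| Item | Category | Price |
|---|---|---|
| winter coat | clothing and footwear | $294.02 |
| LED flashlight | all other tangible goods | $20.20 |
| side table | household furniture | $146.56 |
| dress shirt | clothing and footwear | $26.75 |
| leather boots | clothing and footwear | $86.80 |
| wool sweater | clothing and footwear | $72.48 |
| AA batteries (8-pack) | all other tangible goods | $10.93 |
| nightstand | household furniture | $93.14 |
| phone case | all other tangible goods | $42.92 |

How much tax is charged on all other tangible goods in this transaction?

$2.59

LED flashlight $20.20: all other tangible goods → 3.5% → $0.71
AA batteries (8-pack) $10.93: all other tangible goods → 3.5% → $0.38
Phone case $42.92: all other tangible goods → 3.5% → $1.50
Tax on all other tangible goods = $0.71 + $0.38 + $1.50 = $2.59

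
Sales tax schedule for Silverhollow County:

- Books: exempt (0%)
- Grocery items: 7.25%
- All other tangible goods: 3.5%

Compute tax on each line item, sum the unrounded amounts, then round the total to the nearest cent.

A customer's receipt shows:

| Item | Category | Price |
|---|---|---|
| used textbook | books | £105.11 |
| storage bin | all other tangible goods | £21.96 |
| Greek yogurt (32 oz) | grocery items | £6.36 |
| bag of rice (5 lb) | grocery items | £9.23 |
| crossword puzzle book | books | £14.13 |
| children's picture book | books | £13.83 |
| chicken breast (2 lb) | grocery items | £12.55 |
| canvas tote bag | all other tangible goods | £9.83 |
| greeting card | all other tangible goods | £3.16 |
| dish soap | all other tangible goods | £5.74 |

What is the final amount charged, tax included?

£205.36

Used textbook £105.11: books → 0% → £0.00
Storage bin £21.96: all other tangible goods → 3.5% → £0.7686
Greek yogurt (32 oz) £6.36: grocery items → 7.25% → £0.4611
Bag of rice (5 lb) £9.23: grocery items → 7.25% → £0.669175
Crossword puzzle book £14.13: books → 0% → £0.00
Children's picture book £13.83: books → 0% → £0.00
Chicken breast (2 lb) £12.55: grocery items → 7.25% → £0.909875
Canvas tote bag £9.83: all other tangible goods → 3.5% → £0.34405
Greeting card £3.16: all other tangible goods → 3.5% → £0.1106
Dish soap £5.74: all other tangible goods → 3.5% → £0.2009
Subtotal = £201.90; unrounded tax = £3.4643 → £3.46; total due = £205.36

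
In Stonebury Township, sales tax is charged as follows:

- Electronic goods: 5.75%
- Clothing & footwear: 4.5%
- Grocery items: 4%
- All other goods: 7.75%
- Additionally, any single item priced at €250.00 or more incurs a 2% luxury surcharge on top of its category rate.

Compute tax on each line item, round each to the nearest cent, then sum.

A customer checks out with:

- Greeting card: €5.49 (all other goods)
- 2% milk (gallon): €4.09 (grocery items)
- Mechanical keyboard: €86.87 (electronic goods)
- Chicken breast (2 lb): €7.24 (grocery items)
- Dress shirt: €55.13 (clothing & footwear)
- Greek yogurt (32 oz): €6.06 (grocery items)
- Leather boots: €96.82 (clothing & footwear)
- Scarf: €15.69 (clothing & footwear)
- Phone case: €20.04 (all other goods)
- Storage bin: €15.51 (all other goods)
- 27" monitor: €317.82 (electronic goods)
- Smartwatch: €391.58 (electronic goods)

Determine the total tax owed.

€71.40

Greeting card €5.49: all other goods → 7.75% → €0.43
2% milk (gallon) €4.09: grocery items → 4% → €0.16
Mechanical keyboard €86.87: electronic goods → 5.75% → €5.00
Chicken breast (2 lb) €7.24: grocery items → 4% → €0.29
Dress shirt €55.13: clothing & footwear → 4.5% → €2.48
Greek yogurt (32 oz) €6.06: grocery items → 4% → €0.24
Leather boots €96.82: clothing & footwear → 4.5% → €4.36
Scarf €15.69: clothing & footwear → 4.5% → €0.71
Phone case €20.04: all other goods → 7.75% → €1.55
Storage bin €15.51: all other goods → 7.75% → €1.20
27" monitor €317.82: electronic goods → 5.75% + 2% surcharge = 7.75% → €24.63
Smartwatch €391.58: electronic goods → 5.75% + 2% surcharge = 7.75% → €30.35
Total tax = €0.43 + €0.16 + €5.00 + €0.29 + €2.48 + €0.24 + €4.36 + €0.71 + €1.55 + €1.20 + €24.63 + €30.35 = €71.40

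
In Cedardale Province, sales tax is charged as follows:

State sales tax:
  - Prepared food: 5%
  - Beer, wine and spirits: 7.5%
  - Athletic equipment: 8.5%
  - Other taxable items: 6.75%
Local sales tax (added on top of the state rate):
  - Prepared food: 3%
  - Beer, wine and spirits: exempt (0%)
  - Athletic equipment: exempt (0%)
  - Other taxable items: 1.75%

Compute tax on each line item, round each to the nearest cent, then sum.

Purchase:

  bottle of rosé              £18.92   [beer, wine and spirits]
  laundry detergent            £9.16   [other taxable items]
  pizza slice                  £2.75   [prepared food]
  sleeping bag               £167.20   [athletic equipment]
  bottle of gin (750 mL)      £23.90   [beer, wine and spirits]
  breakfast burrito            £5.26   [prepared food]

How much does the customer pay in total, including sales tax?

Bottle of rosé £18.92: beer, wine and spirits → 7.5% + 0% local = 7.5% → £1.42
Laundry detergent £9.16: other taxable items → 6.75% + 1.75% local = 8.5% → £0.78
Pizza slice £2.75: prepared food → 5% + 3% local = 8% → £0.22
Sleeping bag £167.20: athletic equipment → 8.5% + 0% local = 8.5% → £14.21
Bottle of gin (750 mL) £23.90: beer, wine and spirits → 7.5% + 0% local = 7.5% → £1.79
Breakfast burrito £5.26: prepared food → 5% + 3% local = 8% → £0.42
Subtotal = £227.19; tax = £18.84; total due = £246.03

£246.03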